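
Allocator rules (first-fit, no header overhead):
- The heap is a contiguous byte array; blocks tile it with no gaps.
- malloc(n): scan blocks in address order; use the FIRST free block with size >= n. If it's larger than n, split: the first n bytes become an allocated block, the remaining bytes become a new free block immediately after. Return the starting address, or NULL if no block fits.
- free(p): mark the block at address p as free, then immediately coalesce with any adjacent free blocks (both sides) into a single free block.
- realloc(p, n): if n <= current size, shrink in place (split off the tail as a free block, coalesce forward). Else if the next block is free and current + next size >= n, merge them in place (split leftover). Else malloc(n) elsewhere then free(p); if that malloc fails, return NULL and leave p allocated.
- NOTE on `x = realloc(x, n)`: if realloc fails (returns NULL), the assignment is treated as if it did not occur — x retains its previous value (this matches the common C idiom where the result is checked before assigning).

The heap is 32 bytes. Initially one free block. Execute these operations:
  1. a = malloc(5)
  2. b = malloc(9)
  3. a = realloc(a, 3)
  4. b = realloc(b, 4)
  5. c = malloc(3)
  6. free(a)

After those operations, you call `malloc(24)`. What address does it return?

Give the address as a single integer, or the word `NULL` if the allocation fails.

Answer: NULL

Derivation:
Op 1: a = malloc(5) -> a = 0; heap: [0-4 ALLOC][5-31 FREE]
Op 2: b = malloc(9) -> b = 5; heap: [0-4 ALLOC][5-13 ALLOC][14-31 FREE]
Op 3: a = realloc(a, 3) -> a = 0; heap: [0-2 ALLOC][3-4 FREE][5-13 ALLOC][14-31 FREE]
Op 4: b = realloc(b, 4) -> b = 5; heap: [0-2 ALLOC][3-4 FREE][5-8 ALLOC][9-31 FREE]
Op 5: c = malloc(3) -> c = 9; heap: [0-2 ALLOC][3-4 FREE][5-8 ALLOC][9-11 ALLOC][12-31 FREE]
Op 6: free(a) -> (freed a); heap: [0-4 FREE][5-8 ALLOC][9-11 ALLOC][12-31 FREE]
malloc(24): first-fit scan over [0-4 FREE][5-8 ALLOC][9-11 ALLOC][12-31 FREE] -> NULL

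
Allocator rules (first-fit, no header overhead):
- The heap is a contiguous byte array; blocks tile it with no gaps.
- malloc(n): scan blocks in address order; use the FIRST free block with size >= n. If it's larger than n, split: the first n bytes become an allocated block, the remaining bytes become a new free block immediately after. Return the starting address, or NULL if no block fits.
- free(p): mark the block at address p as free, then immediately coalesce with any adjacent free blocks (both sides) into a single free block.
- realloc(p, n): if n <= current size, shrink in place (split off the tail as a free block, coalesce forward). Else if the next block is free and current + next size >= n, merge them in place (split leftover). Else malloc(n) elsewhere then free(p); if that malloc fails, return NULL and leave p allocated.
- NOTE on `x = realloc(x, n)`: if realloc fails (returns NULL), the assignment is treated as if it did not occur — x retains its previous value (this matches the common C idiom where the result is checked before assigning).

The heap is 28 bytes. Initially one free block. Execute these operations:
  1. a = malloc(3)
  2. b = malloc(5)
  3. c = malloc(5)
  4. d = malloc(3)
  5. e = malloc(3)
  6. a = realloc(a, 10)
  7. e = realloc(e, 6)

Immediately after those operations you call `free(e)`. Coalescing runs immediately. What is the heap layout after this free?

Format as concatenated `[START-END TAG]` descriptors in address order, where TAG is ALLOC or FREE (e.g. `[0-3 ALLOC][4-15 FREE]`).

Op 1: a = malloc(3) -> a = 0; heap: [0-2 ALLOC][3-27 FREE]
Op 2: b = malloc(5) -> b = 3; heap: [0-2 ALLOC][3-7 ALLOC][8-27 FREE]
Op 3: c = malloc(5) -> c = 8; heap: [0-2 ALLOC][3-7 ALLOC][8-12 ALLOC][13-27 FREE]
Op 4: d = malloc(3) -> d = 13; heap: [0-2 ALLOC][3-7 ALLOC][8-12 ALLOC][13-15 ALLOC][16-27 FREE]
Op 5: e = malloc(3) -> e = 16; heap: [0-2 ALLOC][3-7 ALLOC][8-12 ALLOC][13-15 ALLOC][16-18 ALLOC][19-27 FREE]
Op 6: a = realloc(a, 10) -> NULL (a unchanged); heap: [0-2 ALLOC][3-7 ALLOC][8-12 ALLOC][13-15 ALLOC][16-18 ALLOC][19-27 FREE]
Op 7: e = realloc(e, 6) -> e = 16; heap: [0-2 ALLOC][3-7 ALLOC][8-12 ALLOC][13-15 ALLOC][16-21 ALLOC][22-27 FREE]
free(e): e = 16 -> block [16-21 ALLOC]; mark free, coalesce with adjacent free neighbors -> [0-2 ALLOC][3-7 ALLOC][8-12 ALLOC][13-15 ALLOC][16-27 FREE]

Answer: [0-2 ALLOC][3-7 ALLOC][8-12 ALLOC][13-15 ALLOC][16-27 FREE]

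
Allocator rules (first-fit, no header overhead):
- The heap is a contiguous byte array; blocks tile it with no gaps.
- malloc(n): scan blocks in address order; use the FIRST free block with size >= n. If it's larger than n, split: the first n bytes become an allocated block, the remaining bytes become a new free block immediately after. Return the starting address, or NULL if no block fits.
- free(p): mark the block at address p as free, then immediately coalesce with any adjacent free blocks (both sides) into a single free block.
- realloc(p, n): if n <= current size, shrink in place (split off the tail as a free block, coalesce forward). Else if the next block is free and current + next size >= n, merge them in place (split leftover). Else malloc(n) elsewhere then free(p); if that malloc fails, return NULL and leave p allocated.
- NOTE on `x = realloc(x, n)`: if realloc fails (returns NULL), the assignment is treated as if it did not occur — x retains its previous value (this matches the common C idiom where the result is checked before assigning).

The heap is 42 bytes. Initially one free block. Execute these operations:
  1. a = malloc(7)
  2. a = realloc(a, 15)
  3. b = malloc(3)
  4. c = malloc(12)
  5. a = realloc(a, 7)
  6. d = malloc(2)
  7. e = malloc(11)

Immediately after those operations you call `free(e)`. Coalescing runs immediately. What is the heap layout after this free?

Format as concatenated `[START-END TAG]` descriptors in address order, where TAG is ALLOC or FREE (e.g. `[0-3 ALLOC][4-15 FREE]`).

Op 1: a = malloc(7) -> a = 0; heap: [0-6 ALLOC][7-41 FREE]
Op 2: a = realloc(a, 15) -> a = 0; heap: [0-14 ALLOC][15-41 FREE]
Op 3: b = malloc(3) -> b = 15; heap: [0-14 ALLOC][15-17 ALLOC][18-41 FREE]
Op 4: c = malloc(12) -> c = 18; heap: [0-14 ALLOC][15-17 ALLOC][18-29 ALLOC][30-41 FREE]
Op 5: a = realloc(a, 7) -> a = 0; heap: [0-6 ALLOC][7-14 FREE][15-17 ALLOC][18-29 ALLOC][30-41 FREE]
Op 6: d = malloc(2) -> d = 7; heap: [0-6 ALLOC][7-8 ALLOC][9-14 FREE][15-17 ALLOC][18-29 ALLOC][30-41 FREE]
Op 7: e = malloc(11) -> e = 30; heap: [0-6 ALLOC][7-8 ALLOC][9-14 FREE][15-17 ALLOC][18-29 ALLOC][30-40 ALLOC][41-41 FREE]
free(e): e = 30 -> block [30-40 ALLOC]; mark free, coalesce with adjacent free neighbors -> [0-6 ALLOC][7-8 ALLOC][9-14 FREE][15-17 ALLOC][18-29 ALLOC][30-41 FREE]

Answer: [0-6 ALLOC][7-8 ALLOC][9-14 FREE][15-17 ALLOC][18-29 ALLOC][30-41 FREE]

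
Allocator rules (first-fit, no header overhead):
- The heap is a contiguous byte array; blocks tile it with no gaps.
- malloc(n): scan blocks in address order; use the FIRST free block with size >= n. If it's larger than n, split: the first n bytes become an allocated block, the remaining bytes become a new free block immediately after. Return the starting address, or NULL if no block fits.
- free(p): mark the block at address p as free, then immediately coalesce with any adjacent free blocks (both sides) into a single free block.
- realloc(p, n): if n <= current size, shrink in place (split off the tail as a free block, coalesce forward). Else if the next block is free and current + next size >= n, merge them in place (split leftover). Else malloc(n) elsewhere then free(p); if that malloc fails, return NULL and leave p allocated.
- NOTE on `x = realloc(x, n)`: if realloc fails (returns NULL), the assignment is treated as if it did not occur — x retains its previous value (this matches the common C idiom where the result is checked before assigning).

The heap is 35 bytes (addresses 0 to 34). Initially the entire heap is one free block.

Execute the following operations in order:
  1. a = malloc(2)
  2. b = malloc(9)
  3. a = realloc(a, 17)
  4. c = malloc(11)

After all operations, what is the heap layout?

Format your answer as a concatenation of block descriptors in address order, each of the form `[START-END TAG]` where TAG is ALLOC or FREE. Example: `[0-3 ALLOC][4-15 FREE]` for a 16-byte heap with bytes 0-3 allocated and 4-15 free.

Op 1: a = malloc(2) -> a = 0; heap: [0-1 ALLOC][2-34 FREE]
Op 2: b = malloc(9) -> b = 2; heap: [0-1 ALLOC][2-10 ALLOC][11-34 FREE]
Op 3: a = realloc(a, 17) -> a = 11; heap: [0-1 FREE][2-10 ALLOC][11-27 ALLOC][28-34 FREE]
Op 4: c = malloc(11) -> c = NULL; heap: [0-1 FREE][2-10 ALLOC][11-27 ALLOC][28-34 FREE]

Answer: [0-1 FREE][2-10 ALLOC][11-27 ALLOC][28-34 FREE]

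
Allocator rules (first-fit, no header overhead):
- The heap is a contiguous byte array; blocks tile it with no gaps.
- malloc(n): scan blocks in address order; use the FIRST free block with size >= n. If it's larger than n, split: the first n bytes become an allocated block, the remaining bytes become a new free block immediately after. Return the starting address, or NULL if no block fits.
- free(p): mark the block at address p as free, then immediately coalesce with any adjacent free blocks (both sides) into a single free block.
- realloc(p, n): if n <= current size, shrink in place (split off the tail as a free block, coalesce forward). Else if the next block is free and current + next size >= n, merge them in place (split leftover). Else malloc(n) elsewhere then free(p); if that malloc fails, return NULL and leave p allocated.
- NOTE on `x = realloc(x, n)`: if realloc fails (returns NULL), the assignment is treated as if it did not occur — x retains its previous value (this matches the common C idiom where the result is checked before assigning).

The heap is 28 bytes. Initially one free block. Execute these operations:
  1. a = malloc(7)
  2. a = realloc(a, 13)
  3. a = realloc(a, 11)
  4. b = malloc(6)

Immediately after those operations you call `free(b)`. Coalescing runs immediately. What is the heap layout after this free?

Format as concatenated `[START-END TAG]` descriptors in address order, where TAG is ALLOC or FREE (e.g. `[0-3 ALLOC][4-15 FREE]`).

Answer: [0-10 ALLOC][11-27 FREE]

Derivation:
Op 1: a = malloc(7) -> a = 0; heap: [0-6 ALLOC][7-27 FREE]
Op 2: a = realloc(a, 13) -> a = 0; heap: [0-12 ALLOC][13-27 FREE]
Op 3: a = realloc(a, 11) -> a = 0; heap: [0-10 ALLOC][11-27 FREE]
Op 4: b = malloc(6) -> b = 11; heap: [0-10 ALLOC][11-16 ALLOC][17-27 FREE]
free(b): b = 11 -> block [11-16 ALLOC]; mark free, coalesce with adjacent free neighbors -> [0-10 ALLOC][11-27 FREE]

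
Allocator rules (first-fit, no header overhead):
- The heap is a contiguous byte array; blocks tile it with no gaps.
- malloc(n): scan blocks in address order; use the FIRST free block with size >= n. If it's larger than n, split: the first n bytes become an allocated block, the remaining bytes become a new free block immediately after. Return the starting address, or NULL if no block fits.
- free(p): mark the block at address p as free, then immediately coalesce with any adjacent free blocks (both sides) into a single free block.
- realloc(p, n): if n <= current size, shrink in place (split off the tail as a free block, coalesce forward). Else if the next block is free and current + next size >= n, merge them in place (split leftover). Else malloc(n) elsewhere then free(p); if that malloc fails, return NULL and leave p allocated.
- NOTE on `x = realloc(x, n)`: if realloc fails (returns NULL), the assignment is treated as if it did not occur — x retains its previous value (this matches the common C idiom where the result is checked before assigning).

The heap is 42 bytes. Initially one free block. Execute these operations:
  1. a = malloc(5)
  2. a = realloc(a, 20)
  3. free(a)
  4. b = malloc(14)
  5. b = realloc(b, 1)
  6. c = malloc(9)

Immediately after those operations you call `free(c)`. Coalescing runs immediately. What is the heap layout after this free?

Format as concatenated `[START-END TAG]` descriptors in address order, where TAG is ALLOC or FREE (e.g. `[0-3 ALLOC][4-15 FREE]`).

Op 1: a = malloc(5) -> a = 0; heap: [0-4 ALLOC][5-41 FREE]
Op 2: a = realloc(a, 20) -> a = 0; heap: [0-19 ALLOC][20-41 FREE]
Op 3: free(a) -> (freed a); heap: [0-41 FREE]
Op 4: b = malloc(14) -> b = 0; heap: [0-13 ALLOC][14-41 FREE]
Op 5: b = realloc(b, 1) -> b = 0; heap: [0-0 ALLOC][1-41 FREE]
Op 6: c = malloc(9) -> c = 1; heap: [0-0 ALLOC][1-9 ALLOC][10-41 FREE]
free(c): c = 1 -> block [1-9 ALLOC]; mark free, coalesce with adjacent free neighbors -> [0-0 ALLOC][1-41 FREE]

Answer: [0-0 ALLOC][1-41 FREE]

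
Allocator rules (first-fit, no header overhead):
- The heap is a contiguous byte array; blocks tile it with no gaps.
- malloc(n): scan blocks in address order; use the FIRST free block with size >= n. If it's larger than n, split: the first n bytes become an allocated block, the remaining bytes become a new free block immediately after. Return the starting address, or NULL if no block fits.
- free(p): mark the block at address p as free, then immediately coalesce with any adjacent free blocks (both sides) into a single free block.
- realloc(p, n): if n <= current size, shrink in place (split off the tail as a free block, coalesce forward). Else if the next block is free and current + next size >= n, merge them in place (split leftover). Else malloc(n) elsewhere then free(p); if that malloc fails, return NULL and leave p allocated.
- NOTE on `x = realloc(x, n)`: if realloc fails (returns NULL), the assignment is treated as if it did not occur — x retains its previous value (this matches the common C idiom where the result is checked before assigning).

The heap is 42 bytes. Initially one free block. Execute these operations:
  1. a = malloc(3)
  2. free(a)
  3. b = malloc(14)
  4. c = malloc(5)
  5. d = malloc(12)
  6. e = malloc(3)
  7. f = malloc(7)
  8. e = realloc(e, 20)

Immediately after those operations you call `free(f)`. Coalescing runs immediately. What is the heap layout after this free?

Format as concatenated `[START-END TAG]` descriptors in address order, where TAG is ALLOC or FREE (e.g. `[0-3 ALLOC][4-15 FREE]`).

Op 1: a = malloc(3) -> a = 0; heap: [0-2 ALLOC][3-41 FREE]
Op 2: free(a) -> (freed a); heap: [0-41 FREE]
Op 3: b = malloc(14) -> b = 0; heap: [0-13 ALLOC][14-41 FREE]
Op 4: c = malloc(5) -> c = 14; heap: [0-13 ALLOC][14-18 ALLOC][19-41 FREE]
Op 5: d = malloc(12) -> d = 19; heap: [0-13 ALLOC][14-18 ALLOC][19-30 ALLOC][31-41 FREE]
Op 6: e = malloc(3) -> e = 31; heap: [0-13 ALLOC][14-18 ALLOC][19-30 ALLOC][31-33 ALLOC][34-41 FREE]
Op 7: f = malloc(7) -> f = 34; heap: [0-13 ALLOC][14-18 ALLOC][19-30 ALLOC][31-33 ALLOC][34-40 ALLOC][41-41 FREE]
Op 8: e = realloc(e, 20) -> NULL (e unchanged); heap: [0-13 ALLOC][14-18 ALLOC][19-30 ALLOC][31-33 ALLOC][34-40 ALLOC][41-41 FREE]
free(f): f = 34 -> block [34-40 ALLOC]; mark free, coalesce with adjacent free neighbors -> [0-13 ALLOC][14-18 ALLOC][19-30 ALLOC][31-33 ALLOC][34-41 FREE]

Answer: [0-13 ALLOC][14-18 ALLOC][19-30 ALLOC][31-33 ALLOC][34-41 FREE]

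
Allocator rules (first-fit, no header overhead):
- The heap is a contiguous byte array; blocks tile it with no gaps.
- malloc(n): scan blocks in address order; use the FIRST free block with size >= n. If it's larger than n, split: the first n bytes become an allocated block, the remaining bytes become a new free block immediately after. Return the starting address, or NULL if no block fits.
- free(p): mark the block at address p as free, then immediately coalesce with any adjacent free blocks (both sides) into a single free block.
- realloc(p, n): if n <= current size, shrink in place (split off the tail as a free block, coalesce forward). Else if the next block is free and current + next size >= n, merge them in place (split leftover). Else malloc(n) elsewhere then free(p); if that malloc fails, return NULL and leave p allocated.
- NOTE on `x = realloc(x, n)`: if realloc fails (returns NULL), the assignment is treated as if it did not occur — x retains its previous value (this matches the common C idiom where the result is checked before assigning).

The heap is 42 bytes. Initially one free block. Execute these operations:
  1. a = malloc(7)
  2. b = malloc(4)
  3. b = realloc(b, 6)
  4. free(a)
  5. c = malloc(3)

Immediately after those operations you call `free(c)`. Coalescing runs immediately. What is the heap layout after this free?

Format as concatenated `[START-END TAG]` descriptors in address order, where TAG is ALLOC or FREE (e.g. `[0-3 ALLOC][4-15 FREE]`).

Answer: [0-6 FREE][7-12 ALLOC][13-41 FREE]

Derivation:
Op 1: a = malloc(7) -> a = 0; heap: [0-6 ALLOC][7-41 FREE]
Op 2: b = malloc(4) -> b = 7; heap: [0-6 ALLOC][7-10 ALLOC][11-41 FREE]
Op 3: b = realloc(b, 6) -> b = 7; heap: [0-6 ALLOC][7-12 ALLOC][13-41 FREE]
Op 4: free(a) -> (freed a); heap: [0-6 FREE][7-12 ALLOC][13-41 FREE]
Op 5: c = malloc(3) -> c = 0; heap: [0-2 ALLOC][3-6 FREE][7-12 ALLOC][13-41 FREE]
free(c): c = 0 -> block [0-2 ALLOC]; mark free, coalesce with adjacent free neighbors -> [0-6 FREE][7-12 ALLOC][13-41 FREE]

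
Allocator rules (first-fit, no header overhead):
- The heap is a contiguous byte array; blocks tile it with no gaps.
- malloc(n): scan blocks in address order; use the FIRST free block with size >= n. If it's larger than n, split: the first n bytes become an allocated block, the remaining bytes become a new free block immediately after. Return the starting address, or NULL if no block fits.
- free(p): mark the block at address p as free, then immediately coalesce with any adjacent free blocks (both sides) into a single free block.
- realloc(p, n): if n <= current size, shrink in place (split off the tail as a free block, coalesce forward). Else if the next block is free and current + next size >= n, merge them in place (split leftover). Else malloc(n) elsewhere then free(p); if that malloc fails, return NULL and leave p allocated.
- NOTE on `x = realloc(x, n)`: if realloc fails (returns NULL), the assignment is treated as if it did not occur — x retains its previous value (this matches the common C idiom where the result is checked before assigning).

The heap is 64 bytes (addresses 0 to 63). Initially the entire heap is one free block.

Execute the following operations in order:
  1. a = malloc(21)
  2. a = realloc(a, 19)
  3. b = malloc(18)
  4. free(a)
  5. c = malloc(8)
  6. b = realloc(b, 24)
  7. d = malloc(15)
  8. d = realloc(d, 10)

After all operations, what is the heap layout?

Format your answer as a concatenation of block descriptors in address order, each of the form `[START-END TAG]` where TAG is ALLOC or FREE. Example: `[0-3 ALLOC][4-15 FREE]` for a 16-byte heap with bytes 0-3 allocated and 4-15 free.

Answer: [0-7 ALLOC][8-18 FREE][19-42 ALLOC][43-52 ALLOC][53-63 FREE]

Derivation:
Op 1: a = malloc(21) -> a = 0; heap: [0-20 ALLOC][21-63 FREE]
Op 2: a = realloc(a, 19) -> a = 0; heap: [0-18 ALLOC][19-63 FREE]
Op 3: b = malloc(18) -> b = 19; heap: [0-18 ALLOC][19-36 ALLOC][37-63 FREE]
Op 4: free(a) -> (freed a); heap: [0-18 FREE][19-36 ALLOC][37-63 FREE]
Op 5: c = malloc(8) -> c = 0; heap: [0-7 ALLOC][8-18 FREE][19-36 ALLOC][37-63 FREE]
Op 6: b = realloc(b, 24) -> b = 19; heap: [0-7 ALLOC][8-18 FREE][19-42 ALLOC][43-63 FREE]
Op 7: d = malloc(15) -> d = 43; heap: [0-7 ALLOC][8-18 FREE][19-42 ALLOC][43-57 ALLOC][58-63 FREE]
Op 8: d = realloc(d, 10) -> d = 43; heap: [0-7 ALLOC][8-18 FREE][19-42 ALLOC][43-52 ALLOC][53-63 FREE]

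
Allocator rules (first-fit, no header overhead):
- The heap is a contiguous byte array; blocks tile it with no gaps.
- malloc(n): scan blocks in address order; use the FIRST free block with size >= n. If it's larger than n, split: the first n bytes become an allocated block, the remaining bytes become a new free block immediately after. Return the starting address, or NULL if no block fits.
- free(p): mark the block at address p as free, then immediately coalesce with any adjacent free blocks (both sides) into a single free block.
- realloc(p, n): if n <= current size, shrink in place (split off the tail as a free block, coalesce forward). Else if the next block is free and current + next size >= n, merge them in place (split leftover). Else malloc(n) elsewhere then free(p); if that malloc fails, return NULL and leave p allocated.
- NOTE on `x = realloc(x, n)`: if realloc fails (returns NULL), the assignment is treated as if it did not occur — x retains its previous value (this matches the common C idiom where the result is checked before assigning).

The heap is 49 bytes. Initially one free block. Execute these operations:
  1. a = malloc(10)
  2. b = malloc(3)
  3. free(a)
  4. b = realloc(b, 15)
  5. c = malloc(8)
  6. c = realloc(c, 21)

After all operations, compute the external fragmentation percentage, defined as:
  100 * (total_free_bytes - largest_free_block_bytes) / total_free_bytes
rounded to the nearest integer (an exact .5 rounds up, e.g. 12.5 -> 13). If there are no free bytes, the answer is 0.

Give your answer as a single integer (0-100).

Answer: 23

Derivation:
Op 1: a = malloc(10) -> a = 0; heap: [0-9 ALLOC][10-48 FREE]
Op 2: b = malloc(3) -> b = 10; heap: [0-9 ALLOC][10-12 ALLOC][13-48 FREE]
Op 3: free(a) -> (freed a); heap: [0-9 FREE][10-12 ALLOC][13-48 FREE]
Op 4: b = realloc(b, 15) -> b = 10; heap: [0-9 FREE][10-24 ALLOC][25-48 FREE]
Op 5: c = malloc(8) -> c = 0; heap: [0-7 ALLOC][8-9 FREE][10-24 ALLOC][25-48 FREE]
Op 6: c = realloc(c, 21) -> c = 25; heap: [0-9 FREE][10-24 ALLOC][25-45 ALLOC][46-48 FREE]
Free blocks: [10 3] total_free=13 largest=10 -> 100*(13-10)/13 = 300/13 ≈ 23.077 -> rounds to 23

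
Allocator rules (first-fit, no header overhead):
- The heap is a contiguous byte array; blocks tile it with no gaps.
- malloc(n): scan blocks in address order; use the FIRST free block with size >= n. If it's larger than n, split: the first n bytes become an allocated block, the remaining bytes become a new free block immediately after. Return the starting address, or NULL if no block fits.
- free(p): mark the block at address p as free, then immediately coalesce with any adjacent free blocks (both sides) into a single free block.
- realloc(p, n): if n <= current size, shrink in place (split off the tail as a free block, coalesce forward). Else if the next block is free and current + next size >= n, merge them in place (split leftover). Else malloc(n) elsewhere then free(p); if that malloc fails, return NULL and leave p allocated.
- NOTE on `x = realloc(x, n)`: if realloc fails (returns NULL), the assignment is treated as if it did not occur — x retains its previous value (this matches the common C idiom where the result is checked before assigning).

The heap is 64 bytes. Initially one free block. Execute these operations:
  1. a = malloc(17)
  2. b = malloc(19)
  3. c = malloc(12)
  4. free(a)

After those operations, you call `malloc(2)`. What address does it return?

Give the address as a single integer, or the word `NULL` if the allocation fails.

Answer: 0

Derivation:
Op 1: a = malloc(17) -> a = 0; heap: [0-16 ALLOC][17-63 FREE]
Op 2: b = malloc(19) -> b = 17; heap: [0-16 ALLOC][17-35 ALLOC][36-63 FREE]
Op 3: c = malloc(12) -> c = 36; heap: [0-16 ALLOC][17-35 ALLOC][36-47 ALLOC][48-63 FREE]
Op 4: free(a) -> (freed a); heap: [0-16 FREE][17-35 ALLOC][36-47 ALLOC][48-63 FREE]
malloc(2): first-fit scan over [0-16 FREE][17-35 ALLOC][36-47 ALLOC][48-63 FREE] -> 0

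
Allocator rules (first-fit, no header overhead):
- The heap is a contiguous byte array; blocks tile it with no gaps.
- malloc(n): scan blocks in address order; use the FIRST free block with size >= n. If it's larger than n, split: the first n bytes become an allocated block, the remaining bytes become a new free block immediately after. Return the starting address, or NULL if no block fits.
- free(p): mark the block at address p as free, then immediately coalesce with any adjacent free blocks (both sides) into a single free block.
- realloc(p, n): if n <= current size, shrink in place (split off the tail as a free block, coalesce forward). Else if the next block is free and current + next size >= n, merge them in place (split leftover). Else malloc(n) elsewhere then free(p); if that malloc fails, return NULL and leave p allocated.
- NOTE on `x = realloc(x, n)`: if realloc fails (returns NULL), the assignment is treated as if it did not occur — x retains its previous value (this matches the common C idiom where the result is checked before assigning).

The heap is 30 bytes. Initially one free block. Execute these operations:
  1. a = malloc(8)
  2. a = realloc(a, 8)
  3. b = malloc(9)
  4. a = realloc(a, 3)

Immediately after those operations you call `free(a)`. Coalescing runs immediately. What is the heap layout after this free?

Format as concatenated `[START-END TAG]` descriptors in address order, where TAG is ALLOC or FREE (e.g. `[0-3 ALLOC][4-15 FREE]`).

Op 1: a = malloc(8) -> a = 0; heap: [0-7 ALLOC][8-29 FREE]
Op 2: a = realloc(a, 8) -> a = 0; heap: [0-7 ALLOC][8-29 FREE]
Op 3: b = malloc(9) -> b = 8; heap: [0-7 ALLOC][8-16 ALLOC][17-29 FREE]
Op 4: a = realloc(a, 3) -> a = 0; heap: [0-2 ALLOC][3-7 FREE][8-16 ALLOC][17-29 FREE]
free(a): a = 0 -> block [0-2 ALLOC]; mark free, coalesce with adjacent free neighbors -> [0-7 FREE][8-16 ALLOC][17-29 FREE]

Answer: [0-7 FREE][8-16 ALLOC][17-29 FREE]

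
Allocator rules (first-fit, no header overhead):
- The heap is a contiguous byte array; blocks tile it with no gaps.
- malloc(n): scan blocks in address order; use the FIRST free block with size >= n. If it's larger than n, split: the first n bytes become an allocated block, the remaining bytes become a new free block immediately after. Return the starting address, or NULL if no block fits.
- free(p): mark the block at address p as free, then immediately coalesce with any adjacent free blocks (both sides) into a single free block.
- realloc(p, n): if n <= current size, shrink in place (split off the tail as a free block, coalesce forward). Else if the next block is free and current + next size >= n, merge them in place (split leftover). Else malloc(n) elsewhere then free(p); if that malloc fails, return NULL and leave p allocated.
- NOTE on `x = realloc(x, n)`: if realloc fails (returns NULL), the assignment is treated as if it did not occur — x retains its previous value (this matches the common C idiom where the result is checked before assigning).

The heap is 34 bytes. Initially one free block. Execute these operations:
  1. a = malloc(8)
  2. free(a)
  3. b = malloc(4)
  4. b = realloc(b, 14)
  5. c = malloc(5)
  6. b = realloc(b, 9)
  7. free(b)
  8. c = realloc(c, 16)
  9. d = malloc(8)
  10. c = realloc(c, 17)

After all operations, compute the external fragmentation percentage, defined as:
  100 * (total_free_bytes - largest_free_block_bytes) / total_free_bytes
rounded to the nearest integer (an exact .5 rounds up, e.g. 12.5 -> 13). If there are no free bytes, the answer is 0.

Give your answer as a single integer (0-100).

Op 1: a = malloc(8) -> a = 0; heap: [0-7 ALLOC][8-33 FREE]
Op 2: free(a) -> (freed a); heap: [0-33 FREE]
Op 3: b = malloc(4) -> b = 0; heap: [0-3 ALLOC][4-33 FREE]
Op 4: b = realloc(b, 14) -> b = 0; heap: [0-13 ALLOC][14-33 FREE]
Op 5: c = malloc(5) -> c = 14; heap: [0-13 ALLOC][14-18 ALLOC][19-33 FREE]
Op 6: b = realloc(b, 9) -> b = 0; heap: [0-8 ALLOC][9-13 FREE][14-18 ALLOC][19-33 FREE]
Op 7: free(b) -> (freed b); heap: [0-13 FREE][14-18 ALLOC][19-33 FREE]
Op 8: c = realloc(c, 16) -> c = 14; heap: [0-13 FREE][14-29 ALLOC][30-33 FREE]
Op 9: d = malloc(8) -> d = 0; heap: [0-7 ALLOC][8-13 FREE][14-29 ALLOC][30-33 FREE]
Op 10: c = realloc(c, 17) -> c = 14; heap: [0-7 ALLOC][8-13 FREE][14-30 ALLOC][31-33 FREE]
Free blocks: [6 3] total_free=9 largest=6 -> 100*(9-6)/9 = 300/9 ≈ 33.333 -> rounds to 33

Answer: 33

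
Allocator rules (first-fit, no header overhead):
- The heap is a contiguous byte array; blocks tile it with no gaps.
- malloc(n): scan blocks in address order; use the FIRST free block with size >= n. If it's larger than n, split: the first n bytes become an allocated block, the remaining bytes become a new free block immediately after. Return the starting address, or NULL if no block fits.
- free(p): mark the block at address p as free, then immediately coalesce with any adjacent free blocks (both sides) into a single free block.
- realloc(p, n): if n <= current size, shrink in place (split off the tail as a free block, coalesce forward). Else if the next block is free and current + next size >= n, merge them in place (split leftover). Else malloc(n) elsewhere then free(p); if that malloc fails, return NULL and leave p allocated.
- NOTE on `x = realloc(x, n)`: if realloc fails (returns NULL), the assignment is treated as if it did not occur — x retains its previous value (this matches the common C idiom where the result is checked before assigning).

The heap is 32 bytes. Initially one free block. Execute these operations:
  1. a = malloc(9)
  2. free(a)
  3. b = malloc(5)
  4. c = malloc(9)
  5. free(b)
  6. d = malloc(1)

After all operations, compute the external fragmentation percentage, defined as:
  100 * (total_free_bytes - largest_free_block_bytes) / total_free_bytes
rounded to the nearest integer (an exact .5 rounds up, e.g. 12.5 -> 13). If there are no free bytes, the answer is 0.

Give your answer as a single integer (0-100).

Op 1: a = malloc(9) -> a = 0; heap: [0-8 ALLOC][9-31 FREE]
Op 2: free(a) -> (freed a); heap: [0-31 FREE]
Op 3: b = malloc(5) -> b = 0; heap: [0-4 ALLOC][5-31 FREE]
Op 4: c = malloc(9) -> c = 5; heap: [0-4 ALLOC][5-13 ALLOC][14-31 FREE]
Op 5: free(b) -> (freed b); heap: [0-4 FREE][5-13 ALLOC][14-31 FREE]
Op 6: d = malloc(1) -> d = 0; heap: [0-0 ALLOC][1-4 FREE][5-13 ALLOC][14-31 FREE]
Free blocks: [4 18] total_free=22 largest=18 -> 100*(22-18)/22 = 400/22 ≈ 18.182 -> rounds to 18

Answer: 18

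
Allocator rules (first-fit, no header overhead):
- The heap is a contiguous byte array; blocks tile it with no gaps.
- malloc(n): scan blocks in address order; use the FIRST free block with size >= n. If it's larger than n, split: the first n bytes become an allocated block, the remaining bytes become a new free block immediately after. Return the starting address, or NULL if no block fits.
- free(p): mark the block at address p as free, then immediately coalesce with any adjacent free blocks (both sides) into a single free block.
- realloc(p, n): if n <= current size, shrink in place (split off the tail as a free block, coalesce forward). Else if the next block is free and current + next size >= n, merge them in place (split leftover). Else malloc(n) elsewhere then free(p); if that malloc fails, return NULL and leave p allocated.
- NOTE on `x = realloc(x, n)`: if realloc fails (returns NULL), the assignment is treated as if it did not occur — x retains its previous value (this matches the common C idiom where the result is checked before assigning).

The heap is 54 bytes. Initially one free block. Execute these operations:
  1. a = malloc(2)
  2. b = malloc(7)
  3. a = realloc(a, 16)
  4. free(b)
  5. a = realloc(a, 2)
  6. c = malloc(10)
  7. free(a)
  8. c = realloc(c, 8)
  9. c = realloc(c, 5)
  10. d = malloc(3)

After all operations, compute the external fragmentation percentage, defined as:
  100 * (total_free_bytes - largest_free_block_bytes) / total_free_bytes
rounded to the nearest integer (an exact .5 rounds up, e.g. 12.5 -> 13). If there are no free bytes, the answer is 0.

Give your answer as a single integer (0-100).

Op 1: a = malloc(2) -> a = 0; heap: [0-1 ALLOC][2-53 FREE]
Op 2: b = malloc(7) -> b = 2; heap: [0-1 ALLOC][2-8 ALLOC][9-53 FREE]
Op 3: a = realloc(a, 16) -> a = 9; heap: [0-1 FREE][2-8 ALLOC][9-24 ALLOC][25-53 FREE]
Op 4: free(b) -> (freed b); heap: [0-8 FREE][9-24 ALLOC][25-53 FREE]
Op 5: a = realloc(a, 2) -> a = 9; heap: [0-8 FREE][9-10 ALLOC][11-53 FREE]
Op 6: c = malloc(10) -> c = 11; heap: [0-8 FREE][9-10 ALLOC][11-20 ALLOC][21-53 FREE]
Op 7: free(a) -> (freed a); heap: [0-10 FREE][11-20 ALLOC][21-53 FREE]
Op 8: c = realloc(c, 8) -> c = 11; heap: [0-10 FREE][11-18 ALLOC][19-53 FREE]
Op 9: c = realloc(c, 5) -> c = 11; heap: [0-10 FREE][11-15 ALLOC][16-53 FREE]
Op 10: d = malloc(3) -> d = 0; heap: [0-2 ALLOC][3-10 FREE][11-15 ALLOC][16-53 FREE]
Free blocks: [8 38] total_free=46 largest=38 -> 100*(46-38)/46 = 800/46 ≈ 17.391 -> rounds to 17

Answer: 17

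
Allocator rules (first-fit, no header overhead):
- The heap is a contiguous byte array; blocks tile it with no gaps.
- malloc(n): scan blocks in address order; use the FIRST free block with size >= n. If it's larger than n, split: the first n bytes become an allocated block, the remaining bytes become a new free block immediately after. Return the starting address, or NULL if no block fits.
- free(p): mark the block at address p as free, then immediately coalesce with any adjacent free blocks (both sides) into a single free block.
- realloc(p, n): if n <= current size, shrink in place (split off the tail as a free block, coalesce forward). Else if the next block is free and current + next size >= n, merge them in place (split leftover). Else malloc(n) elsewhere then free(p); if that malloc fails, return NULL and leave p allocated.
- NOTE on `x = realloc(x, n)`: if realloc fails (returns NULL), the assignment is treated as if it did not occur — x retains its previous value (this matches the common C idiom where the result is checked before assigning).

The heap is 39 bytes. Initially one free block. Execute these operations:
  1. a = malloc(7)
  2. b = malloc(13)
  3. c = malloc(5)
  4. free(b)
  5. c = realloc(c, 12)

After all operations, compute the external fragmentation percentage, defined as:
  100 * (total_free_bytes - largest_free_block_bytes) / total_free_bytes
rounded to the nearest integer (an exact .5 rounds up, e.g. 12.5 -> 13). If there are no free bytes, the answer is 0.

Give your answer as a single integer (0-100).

Op 1: a = malloc(7) -> a = 0; heap: [0-6 ALLOC][7-38 FREE]
Op 2: b = malloc(13) -> b = 7; heap: [0-6 ALLOC][7-19 ALLOC][20-38 FREE]
Op 3: c = malloc(5) -> c = 20; heap: [0-6 ALLOC][7-19 ALLOC][20-24 ALLOC][25-38 FREE]
Op 4: free(b) -> (freed b); heap: [0-6 ALLOC][7-19 FREE][20-24 ALLOC][25-38 FREE]
Op 5: c = realloc(c, 12) -> c = 20; heap: [0-6 ALLOC][7-19 FREE][20-31 ALLOC][32-38 FREE]
Free blocks: [13 7] total_free=20 largest=13 -> 100*(20-13)/20 = 700/20 = 35

Answer: 35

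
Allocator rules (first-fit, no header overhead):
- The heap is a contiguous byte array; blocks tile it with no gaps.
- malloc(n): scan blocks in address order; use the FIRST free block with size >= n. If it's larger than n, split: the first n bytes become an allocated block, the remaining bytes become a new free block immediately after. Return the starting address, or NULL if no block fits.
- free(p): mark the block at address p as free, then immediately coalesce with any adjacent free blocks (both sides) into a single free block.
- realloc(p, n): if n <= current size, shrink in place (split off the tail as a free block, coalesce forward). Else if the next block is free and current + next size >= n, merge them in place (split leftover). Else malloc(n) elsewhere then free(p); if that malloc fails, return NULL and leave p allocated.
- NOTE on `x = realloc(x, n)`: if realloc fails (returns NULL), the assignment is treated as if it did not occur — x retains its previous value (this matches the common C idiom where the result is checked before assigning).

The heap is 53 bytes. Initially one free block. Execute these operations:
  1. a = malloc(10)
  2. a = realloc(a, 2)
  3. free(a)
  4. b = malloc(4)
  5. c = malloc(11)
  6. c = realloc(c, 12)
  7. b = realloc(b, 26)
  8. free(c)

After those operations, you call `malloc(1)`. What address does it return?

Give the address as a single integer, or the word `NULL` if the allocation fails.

Answer: 0

Derivation:
Op 1: a = malloc(10) -> a = 0; heap: [0-9 ALLOC][10-52 FREE]
Op 2: a = realloc(a, 2) -> a = 0; heap: [0-1 ALLOC][2-52 FREE]
Op 3: free(a) -> (freed a); heap: [0-52 FREE]
Op 4: b = malloc(4) -> b = 0; heap: [0-3 ALLOC][4-52 FREE]
Op 5: c = malloc(11) -> c = 4; heap: [0-3 ALLOC][4-14 ALLOC][15-52 FREE]
Op 6: c = realloc(c, 12) -> c = 4; heap: [0-3 ALLOC][4-15 ALLOC][16-52 FREE]
Op 7: b = realloc(b, 26) -> b = 16; heap: [0-3 FREE][4-15 ALLOC][16-41 ALLOC][42-52 FREE]
Op 8: free(c) -> (freed c); heap: [0-15 FREE][16-41 ALLOC][42-52 FREE]
malloc(1): first-fit scan over [0-15 FREE][16-41 ALLOC][42-52 FREE] -> 0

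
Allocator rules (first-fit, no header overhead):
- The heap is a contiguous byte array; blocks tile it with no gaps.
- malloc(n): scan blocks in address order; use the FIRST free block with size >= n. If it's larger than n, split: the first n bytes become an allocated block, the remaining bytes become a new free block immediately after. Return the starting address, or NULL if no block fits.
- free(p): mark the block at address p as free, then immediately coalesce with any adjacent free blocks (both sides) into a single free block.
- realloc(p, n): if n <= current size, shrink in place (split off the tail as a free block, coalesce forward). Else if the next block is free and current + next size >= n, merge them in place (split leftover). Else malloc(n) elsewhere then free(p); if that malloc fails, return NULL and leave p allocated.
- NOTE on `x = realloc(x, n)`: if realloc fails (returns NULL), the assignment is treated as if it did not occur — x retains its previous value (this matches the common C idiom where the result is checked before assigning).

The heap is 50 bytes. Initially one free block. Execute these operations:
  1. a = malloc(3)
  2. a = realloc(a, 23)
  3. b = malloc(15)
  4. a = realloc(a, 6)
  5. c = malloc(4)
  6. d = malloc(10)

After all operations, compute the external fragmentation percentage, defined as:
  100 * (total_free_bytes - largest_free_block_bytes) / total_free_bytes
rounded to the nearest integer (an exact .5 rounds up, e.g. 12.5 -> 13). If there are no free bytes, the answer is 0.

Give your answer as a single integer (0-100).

Op 1: a = malloc(3) -> a = 0; heap: [0-2 ALLOC][3-49 FREE]
Op 2: a = realloc(a, 23) -> a = 0; heap: [0-22 ALLOC][23-49 FREE]
Op 3: b = malloc(15) -> b = 23; heap: [0-22 ALLOC][23-37 ALLOC][38-49 FREE]
Op 4: a = realloc(a, 6) -> a = 0; heap: [0-5 ALLOC][6-22 FREE][23-37 ALLOC][38-49 FREE]
Op 5: c = malloc(4) -> c = 6; heap: [0-5 ALLOC][6-9 ALLOC][10-22 FREE][23-37 ALLOC][38-49 FREE]
Op 6: d = malloc(10) -> d = 10; heap: [0-5 ALLOC][6-9 ALLOC][10-19 ALLOC][20-22 FREE][23-37 ALLOC][38-49 FREE]
Free blocks: [3 12] total_free=15 largest=12 -> 100*(15-12)/15 = 300/15 = 20

Answer: 20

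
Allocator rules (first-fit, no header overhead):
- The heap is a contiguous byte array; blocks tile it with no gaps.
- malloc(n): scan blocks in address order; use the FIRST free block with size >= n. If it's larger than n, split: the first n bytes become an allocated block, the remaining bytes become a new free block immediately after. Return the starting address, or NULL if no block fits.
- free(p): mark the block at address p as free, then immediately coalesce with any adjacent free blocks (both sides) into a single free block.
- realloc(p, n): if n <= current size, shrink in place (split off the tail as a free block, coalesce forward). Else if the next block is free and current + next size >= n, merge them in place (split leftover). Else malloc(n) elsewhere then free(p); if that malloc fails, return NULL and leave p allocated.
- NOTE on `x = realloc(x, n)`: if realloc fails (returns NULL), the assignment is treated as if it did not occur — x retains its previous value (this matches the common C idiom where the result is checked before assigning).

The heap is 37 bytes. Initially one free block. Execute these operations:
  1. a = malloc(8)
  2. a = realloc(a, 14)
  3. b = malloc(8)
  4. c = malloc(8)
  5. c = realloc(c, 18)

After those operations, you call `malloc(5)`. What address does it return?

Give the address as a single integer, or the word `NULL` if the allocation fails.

Answer: 30

Derivation:
Op 1: a = malloc(8) -> a = 0; heap: [0-7 ALLOC][8-36 FREE]
Op 2: a = realloc(a, 14) -> a = 0; heap: [0-13 ALLOC][14-36 FREE]
Op 3: b = malloc(8) -> b = 14; heap: [0-13 ALLOC][14-21 ALLOC][22-36 FREE]
Op 4: c = malloc(8) -> c = 22; heap: [0-13 ALLOC][14-21 ALLOC][22-29 ALLOC][30-36 FREE]
Op 5: c = realloc(c, 18) -> NULL (c unchanged); heap: [0-13 ALLOC][14-21 ALLOC][22-29 ALLOC][30-36 FREE]
malloc(5): first-fit scan over [0-13 ALLOC][14-21 ALLOC][22-29 ALLOC][30-36 FREE] -> 30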